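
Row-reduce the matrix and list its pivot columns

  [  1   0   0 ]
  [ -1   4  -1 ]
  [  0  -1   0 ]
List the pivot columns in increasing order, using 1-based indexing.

1, 2, 3

R2 ← R2 + R1
R2 ← 1/4·R2
R3 ← R3 + R2
R3 ← -4·R3
R2 ← R2 + 1/4·R3
Pivot columns are the columns containing a leading 1.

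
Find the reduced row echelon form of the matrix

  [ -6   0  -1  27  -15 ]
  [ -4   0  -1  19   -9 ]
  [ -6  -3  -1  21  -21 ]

Multiply R1 by -1/6.
  [  1   0  1/6  -9/2  5/2 ]
  [ -4   0   -1    19   -9 ]
  [ -6  -3   -1    21  -21 ]
Add 4 times R1 to R2.
  [  1   0   1/6  -9/2  5/2 ]
  [  0   0  -1/3     1    1 ]
  [ -6  -3    -1    21  -21 ]
Add 6 times R1 to R3.
  [ 1   0   1/6  -9/2  5/2 ]
  [ 0   0  -1/3     1    1 ]
  [ 0  -3     0    -6   -6 ]
Swap R2 and R3.
  [ 1   0   1/6  -9/2  5/2 ]
  [ 0  -3     0    -6   -6 ]
  [ 0   0  -1/3     1    1 ]
Multiply R2 by -1/3.
  [ 1  0   1/6  -9/2  5/2 ]
  [ 0  1     0     2    2 ]
  [ 0  0  -1/3     1    1 ]
Multiply R3 by -3.
  [ 1  0  1/6  -9/2  5/2 ]
  [ 0  1    0     2    2 ]
  [ 0  0    1    -3   -3 ]
Subtract 1/6 times R3 from R1.
  [ 1  0  0  -4   3 ]
  [ 0  1  0   2   2 ]
  [ 0  0  1  -3  -3 ]

[[1, 0, 0, -4, 3], [0, 1, 0, 2, 2], [0, 0, 1, -3, -3]]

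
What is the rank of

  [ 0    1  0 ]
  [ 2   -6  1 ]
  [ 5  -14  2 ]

R1 ↔ R2
  [ 2   -6  1 ]
  [ 0    1  0 ]
  [ 5  -14  2 ]
R1 → 1/2·R1
  [ 1   -3  1/2 ]
  [ 0    1    0 ]
  [ 5  -14    2 ]
R3 → R3 − 5·R1
  [ 1  -3   1/2 ]
  [ 0   1     0 ]
  [ 0   1  -1/2 ]
R3 → R3 − R2
  [ 1  -3   1/2 ]
  [ 0   1     0 ]
  [ 0   0  -1/2 ]
R3 → -2·R3
  [ 1  -3  1/2 ]
  [ 0   1    0 ]
  [ 0   0    1 ]
R1 → R1 − 1/2·R3
  [ 1  -3  0 ]
  [ 0   1  0 ]
  [ 0   0  1 ]
R1 → R1 + 3·R2
  [ 1  0  0 ]
  [ 0  1  0 ]
  [ 0  0  1 ]
The reduced form has 3 nonzero rows.

rank = 3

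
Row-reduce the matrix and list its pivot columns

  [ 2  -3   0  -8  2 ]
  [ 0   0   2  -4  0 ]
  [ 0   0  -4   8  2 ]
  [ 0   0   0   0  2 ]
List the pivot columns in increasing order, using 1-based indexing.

ρ1 → 1/2·ρ1
  [ 1  -3/2   0  -4  1 ]
  [ 0     0   2  -4  0 ]
  [ 0     0  -4   8  2 ]
  [ 0     0   0   0  2 ]
ρ2 → 1/2·ρ2
  [ 1  -3/2   0  -4  1 ]
  [ 0     0   1  -2  0 ]
  [ 0     0  -4   8  2 ]
  [ 0     0   0   0  2 ]
ρ3 → ρ3 + 4·ρ2
  [ 1  -3/2  0  -4  1 ]
  [ 0     0  1  -2  0 ]
  [ 0     0  0   0  2 ]
  [ 0     0  0   0  2 ]
ρ3 → 1/2·ρ3
  [ 1  -3/2  0  -4  1 ]
  [ 0     0  1  -2  0 ]
  [ 0     0  0   0  1 ]
  [ 0     0  0   0  2 ]
ρ4 → ρ4 − 2·ρ3
  [ 1  -3/2  0  -4  1 ]
  [ 0     0  1  -2  0 ]
  [ 0     0  0   0  1 ]
  [ 0     0  0   0  0 ]
ρ1 → ρ1 − ρ3
  [ 1  -3/2  0  -4  0 ]
  [ 0     0  1  -2  0 ]
  [ 0     0  0   0  1 ]
  [ 0     0  0   0  0 ]
Pivot columns are the columns containing a leading 1.

1, 3, 5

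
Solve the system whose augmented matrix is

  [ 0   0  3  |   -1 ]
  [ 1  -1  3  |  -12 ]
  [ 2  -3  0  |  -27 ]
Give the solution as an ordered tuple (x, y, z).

(-6, 5, -1/3)

r1 <=> r2
r3 := r3 − 2·r1
r2 <=> r3
r2 := -1·r2
r3 := 1/3·r3
r2 := r2 − 6·r3
r1 := r1 − 3·r3
r1 := r1 + r2
Reading off the last column: x = -6, y = 5, z = -1/3.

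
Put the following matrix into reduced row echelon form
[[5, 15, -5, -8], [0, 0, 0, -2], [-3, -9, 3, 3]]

[[1, 3, -1, 0], [0, 0, 0, 1], [0, 0, 0, 0]]

Multiply ρ1 by 1/5.
Add 3 times ρ1 to ρ3.
Multiply ρ2 by -1/2.
Add 9/5 times ρ2 to ρ3.
Add 8/5 times ρ2 to ρ1.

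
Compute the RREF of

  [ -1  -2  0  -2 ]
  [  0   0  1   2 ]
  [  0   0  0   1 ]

r1 ← -1·r1
  [ 1  2  0  2 ]
  [ 0  0  1  2 ]
  [ 0  0  0  1 ]
r2 ← r2 − 2·r3
  [ 1  2  0  2 ]
  [ 0  0  1  0 ]
  [ 0  0  0  1 ]
r1 ← r1 − 2·r3
  [ 1  2  0  0 ]
  [ 0  0  1  0 ]
  [ 0  0  0  1 ]

[[1, 2, 0, 0], [0, 0, 1, 0], [0, 0, 0, 1]]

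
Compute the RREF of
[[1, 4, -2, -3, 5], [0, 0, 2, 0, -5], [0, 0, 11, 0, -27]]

Multiply R2 by 1/2.
Subtract 11 times R2 from R3.
Multiply R3 by 2.
Add 5/2 times R3 to R2.
Subtract 5 times R3 from R1.
Add 2 times R2 to R1.

[[1, 4, 0, -3, 0], [0, 0, 1, 0, 0], [0, 0, 0, 0, 1]]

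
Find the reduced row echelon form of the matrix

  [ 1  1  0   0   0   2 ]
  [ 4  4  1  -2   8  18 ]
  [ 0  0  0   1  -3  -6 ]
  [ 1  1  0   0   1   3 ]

R2 -> R2 − 4·R1
  [ 1  1  0   0   0   2 ]
  [ 0  0  1  -2   8  10 ]
  [ 0  0  0   1  -3  -6 ]
  [ 1  1  0   0   1   3 ]
R4 -> R4 − R1
  [ 1  1  0   0   0   2 ]
  [ 0  0  1  -2   8  10 ]
  [ 0  0  0   1  -3  -6 ]
  [ 0  0  0   0   1   1 ]
R3 -> R3 + 3·R4
  [ 1  1  0   0  0   2 ]
  [ 0  0  1  -2  8  10 ]
  [ 0  0  0   1  0  -3 ]
  [ 0  0  0   0  1   1 ]
R2 -> R2 − 8·R4
  [ 1  1  0   0  0   2 ]
  [ 0  0  1  -2  0   2 ]
  [ 0  0  0   1  0  -3 ]
  [ 0  0  0   0  1   1 ]
R2 -> R2 + 2·R3
  [ 1  1  0  0  0   2 ]
  [ 0  0  1  0  0  -4 ]
  [ 0  0  0  1  0  -3 ]
  [ 0  0  0  0  1   1 ]

[[1, 1, 0, 0, 0, 2], [0, 0, 1, 0, 0, -4], [0, 0, 0, 1, 0, -3], [0, 0, 0, 0, 1, 1]]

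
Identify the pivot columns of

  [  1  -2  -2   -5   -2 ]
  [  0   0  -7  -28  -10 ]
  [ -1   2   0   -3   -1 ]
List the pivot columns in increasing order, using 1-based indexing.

1, 3, 5

R3 -> R3 + R1
  [ 1  -2  -2   -5   -2 ]
  [ 0   0  -7  -28  -10 ]
  [ 0   0  -2   -8   -3 ]
R2 -> -1/7·R2
  [ 1  -2  -2  -5    -2 ]
  [ 0   0   1   4  10/7 ]
  [ 0   0  -2  -8    -3 ]
R3 -> R3 + 2·R2
  [ 1  -2  -2  -5    -2 ]
  [ 0   0   1   4  10/7 ]
  [ 0   0   0   0  -1/7 ]
R3 -> -7·R3
  [ 1  -2  -2  -5    -2 ]
  [ 0   0   1   4  10/7 ]
  [ 0   0   0   0     1 ]
R2 -> R2 − 10/7·R3
  [ 1  -2  -2  -5  -2 ]
  [ 0   0   1   4   0 ]
  [ 0   0   0   0   1 ]
R1 -> R1 + 2·R3
  [ 1  -2  -2  -5  0 ]
  [ 0   0   1   4  0 ]
  [ 0   0   0   0  1 ]
R1 -> R1 + 2·R2
  [ 1  -2  0  3  0 ]
  [ 0   0  1  4  0 ]
  [ 0   0  0  0  1 ]
Pivot columns are the columns containing a leading 1.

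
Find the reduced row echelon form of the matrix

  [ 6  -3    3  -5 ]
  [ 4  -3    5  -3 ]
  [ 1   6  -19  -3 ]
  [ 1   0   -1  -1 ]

[[1, 0, -1, -1], [0, 1, -3, -1/3], [0, 0, 0, 0], [0, 0, 0, 0]]

ρ1 := 1/6·ρ1
ρ2 := ρ2 − 4·ρ1
ρ3 := ρ3 − ρ1
ρ4 := ρ4 − ρ1
ρ2 := -1·ρ2
ρ3 := ρ3 − 13/2·ρ2
ρ4 := ρ4 − 1/2·ρ2
ρ1 := ρ1 + 1/2·ρ2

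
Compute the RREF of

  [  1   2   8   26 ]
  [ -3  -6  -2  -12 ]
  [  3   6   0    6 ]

[[1, 2, 0, 2], [0, 0, 1, 3], [0, 0, 0, 0]]

Add 3 times r1 to r2.
  [ 1  2   8  26 ]
  [ 0  0  22  66 ]
  [ 3  6   0   6 ]
Subtract 3 times r1 from r3.
  [ 1  2    8   26 ]
  [ 0  0   22   66 ]
  [ 0  0  -24  -72 ]
Multiply r2 by 1/22.
  [ 1  2    8   26 ]
  [ 0  0    1    3 ]
  [ 0  0  -24  -72 ]
Add 24 times r2 to r3.
  [ 1  2  8  26 ]
  [ 0  0  1   3 ]
  [ 0  0  0   0 ]
Subtract 8 times r2 from r1.
  [ 1  2  0  2 ]
  [ 0  0  1  3 ]
  [ 0  0  0  0 ]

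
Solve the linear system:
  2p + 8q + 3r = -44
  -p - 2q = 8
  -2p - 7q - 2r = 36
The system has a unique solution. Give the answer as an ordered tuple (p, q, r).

(0, -4, -4)

Form the augmented matrix and row-reduce:
  [  2   8   3  |  -44 ]
  [ -1  -2   0  |    8 ]
  [ -2  -7  -2  |   36 ]
R1 → 1/2·R1
R2 → R2 + R1
R3 → R3 + 2·R1
R2 → 1/2·R2
R3 → R3 − R2
R3 → 4·R3
R2 → R2 − 3/4·R3
R1 → R1 − 3/2·R3
R1 → R1 − 4·R2
Reading off the last column: p = 0, q = -4, r = -4.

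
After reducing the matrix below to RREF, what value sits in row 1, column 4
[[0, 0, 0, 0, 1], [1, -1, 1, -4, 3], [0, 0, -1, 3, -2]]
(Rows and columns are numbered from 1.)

Swap ρ1 and ρ2.
  [ 1  -1   1  -4   3 ]
  [ 0   0   0   0   1 ]
  [ 0   0  -1   3  -2 ]
Swap ρ2 and ρ3.
  [ 1  -1   1  -4   3 ]
  [ 0   0  -1   3  -2 ]
  [ 0   0   0   0   1 ]
Multiply ρ2 by -1.
  [ 1  -1  1  -4  3 ]
  [ 0   0  1  -3  2 ]
  [ 0   0  0   0  1 ]
Subtract 2 times ρ3 from ρ2.
  [ 1  -1  1  -4  3 ]
  [ 0   0  1  -3  0 ]
  [ 0   0  0   0  1 ]
Subtract 3 times ρ3 from ρ1.
  [ 1  -1  1  -4  0 ]
  [ 0   0  1  -3  0 ]
  [ 0   0  0   0  1 ]
Subtract ρ2 from ρ1.
  [ 1  -1  0  -1  0 ]
  [ 0   0  1  -3  0 ]
  [ 0   0  0   0  1 ]

-1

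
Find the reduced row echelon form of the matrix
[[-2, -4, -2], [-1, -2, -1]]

ρ1 -> -1/2·ρ1
  [  1   2   1 ]
  [ -1  -2  -1 ]
ρ2 -> ρ2 + ρ1
  [ 1  2  1 ]
  [ 0  0  0 ]

[[1, 2, 1], [0, 0, 0]]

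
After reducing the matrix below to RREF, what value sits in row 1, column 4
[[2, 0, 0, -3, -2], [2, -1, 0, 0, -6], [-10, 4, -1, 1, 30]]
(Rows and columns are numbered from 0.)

r1 := 1/2·r1
  [   1   0   0  -3/2  -1 ]
  [   2  -1   0     0  -6 ]
  [ -10   4  -1     1  30 ]
r2 := r2 − 2·r1
  [   1   0   0  -3/2  -1 ]
  [   0  -1   0     3  -4 ]
  [ -10   4  -1     1  30 ]
r3 := r3 + 10·r1
  [ 1   0   0  -3/2  -1 ]
  [ 0  -1   0     3  -4 ]
  [ 0   4  -1   -14  20 ]
r2 := -1·r2
  [ 1  0   0  -3/2  -1 ]
  [ 0  1   0    -3   4 ]
  [ 0  4  -1   -14  20 ]
r3 := r3 − 4·r2
  [ 1  0   0  -3/2  -1 ]
  [ 0  1   0    -3   4 ]
  [ 0  0  -1    -2   4 ]
r3 := -1·r3
  [ 1  0  0  -3/2  -1 ]
  [ 0  1  0    -3   4 ]
  [ 0  0  1     2  -4 ]

4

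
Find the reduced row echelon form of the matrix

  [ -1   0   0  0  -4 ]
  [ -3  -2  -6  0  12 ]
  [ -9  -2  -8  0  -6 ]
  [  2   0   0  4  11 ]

R1 ← -1·R1
  [  1   0   0  0   4 ]
  [ -3  -2  -6  0  12 ]
  [ -9  -2  -8  0  -6 ]
  [  2   0   0  4  11 ]
R2 ← R2 + 3·R1
  [  1   0   0  0   4 ]
  [  0  -2  -6  0  24 ]
  [ -9  -2  -8  0  -6 ]
  [  2   0   0  4  11 ]
R3 ← R3 + 9·R1
  [ 1   0   0  0   4 ]
  [ 0  -2  -6  0  24 ]
  [ 0  -2  -8  0  30 ]
  [ 2   0   0  4  11 ]
R4 ← R4 − 2·R1
  [ 1   0   0  0   4 ]
  [ 0  -2  -6  0  24 ]
  [ 0  -2  -8  0  30 ]
  [ 0   0   0  4   3 ]
R2 ← -1/2·R2
  [ 1   0   0  0    4 ]
  [ 0   1   3  0  -12 ]
  [ 0  -2  -8  0   30 ]
  [ 0   0   0  4    3 ]
R3 ← R3 + 2·R2
  [ 1  0   0  0    4 ]
  [ 0  1   3  0  -12 ]
  [ 0  0  -2  0    6 ]
  [ 0  0   0  4    3 ]
R3 ← -1/2·R3
  [ 1  0  0  0    4 ]
  [ 0  1  3  0  -12 ]
  [ 0  0  1  0   -3 ]
  [ 0  0  0  4    3 ]
R4 ← 1/4·R4
  [ 1  0  0  0    4 ]
  [ 0  1  3  0  -12 ]
  [ 0  0  1  0   -3 ]
  [ 0  0  0  1  3/4 ]
R2 ← R2 − 3·R3
  [ 1  0  0  0    4 ]
  [ 0  1  0  0   -3 ]
  [ 0  0  1  0   -3 ]
  [ 0  0  0  1  3/4 ]

[[1, 0, 0, 0, 4], [0, 1, 0, 0, -3], [0, 0, 1, 0, -3], [0, 0, 0, 1, 3/4]]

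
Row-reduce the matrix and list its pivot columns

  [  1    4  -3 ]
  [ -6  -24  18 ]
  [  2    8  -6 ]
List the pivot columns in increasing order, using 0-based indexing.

0

r2 := r2 + 6·r1
  [ 1  4  -3 ]
  [ 0  0   0 ]
  [ 2  8  -6 ]
r3 := r3 − 2·r1
  [ 1  4  -3 ]
  [ 0  0   0 ]
  [ 0  0   0 ]
Pivot columns are the columns containing a leading 1.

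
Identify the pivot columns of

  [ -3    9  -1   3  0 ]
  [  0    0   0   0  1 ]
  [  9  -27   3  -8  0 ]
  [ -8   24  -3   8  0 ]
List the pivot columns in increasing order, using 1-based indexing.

1, 3, 4, 5

R1 ← -1/3·R1
  [  1   -3  1/3  -1  0 ]
  [  0    0    0   0  1 ]
  [  9  -27    3  -8  0 ]
  [ -8   24   -3   8  0 ]
R3 ← R3 − 9·R1
  [  1  -3  1/3  -1  0 ]
  [  0   0    0   0  1 ]
  [  0   0    0   1  0 ]
  [ -8  24   -3   8  0 ]
R4 ← R4 + 8·R1
  [ 1  -3   1/3  -1  0 ]
  [ 0   0     0   0  1 ]
  [ 0   0     0   1  0 ]
  [ 0   0  -1/3   0  0 ]
R2 <-> R4
  [ 1  -3   1/3  -1  0 ]
  [ 0   0  -1/3   0  0 ]
  [ 0   0     0   1  0 ]
  [ 0   0     0   0  1 ]
R2 ← -3·R2
  [ 1  -3  1/3  -1  0 ]
  [ 0   0    1   0  0 ]
  [ 0   0    0   1  0 ]
  [ 0   0    0   0  1 ]
R1 ← R1 + R3
  [ 1  -3  1/3  0  0 ]
  [ 0   0    1  0  0 ]
  [ 0   0    0  1  0 ]
  [ 0   0    0  0  1 ]
R1 ← R1 − 1/3·R2
  [ 1  -3  0  0  0 ]
  [ 0   0  1  0  0 ]
  [ 0   0  0  1  0 ]
  [ 0   0  0  0  1 ]
Pivot columns are the columns containing a leading 1.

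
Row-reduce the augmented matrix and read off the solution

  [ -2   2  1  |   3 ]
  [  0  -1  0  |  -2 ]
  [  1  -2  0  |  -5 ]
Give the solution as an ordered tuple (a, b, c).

R1 -> -1/2·R1
  [ 1  -1  -1/2  |  -3/2 ]
  [ 0  -1     0  |    -2 ]
  [ 1  -2     0  |    -5 ]
R3 -> R3 − R1
  [ 1  -1  -1/2  |  -3/2 ]
  [ 0  -1     0  |    -2 ]
  [ 0  -1   1/2  |  -7/2 ]
R2 -> -1·R2
  [ 1  -1  -1/2  |  -3/2 ]
  [ 0   1     0  |     2 ]
  [ 0  -1   1/2  |  -7/2 ]
R3 -> R3 + R2
  [ 1  -1  -1/2  |  -3/2 ]
  [ 0   1     0  |     2 ]
  [ 0   0   1/2  |  -3/2 ]
R3 -> 2·R3
  [ 1  -1  -1/2  |  -3/2 ]
  [ 0   1     0  |     2 ]
  [ 0   0     1  |    -3 ]
R1 -> R1 + 1/2·R3
  [ 1  -1  0  |  -3 ]
  [ 0   1  0  |   2 ]
  [ 0   0  1  |  -3 ]
R1 -> R1 + R2
  [ 1  0  0  |  -1 ]
  [ 0  1  0  |   2 ]
  [ 0  0  1  |  -3 ]
Reading off the last column: a = -1, b = 2, c = -3.

(-1, 2, -3)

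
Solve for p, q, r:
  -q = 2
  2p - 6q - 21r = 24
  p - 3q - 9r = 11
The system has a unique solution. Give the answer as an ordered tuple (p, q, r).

Form the augmented matrix and row-reduce:
  [ 0  -1    0  |   2 ]
  [ 2  -6  -21  |  24 ]
  [ 1  -3   -9  |  11 ]
R1 ↔ R2
  [ 2  -6  -21  |  24 ]
  [ 0  -1    0  |   2 ]
  [ 1  -3   -9  |  11 ]
R1 → 1/2·R1
  [ 1  -3  -21/2  |  12 ]
  [ 0  -1      0  |   2 ]
  [ 1  -3     -9  |  11 ]
R3 → R3 − R1
  [ 1  -3  -21/2  |  12 ]
  [ 0  -1      0  |   2 ]
  [ 0   0    3/2  |  -1 ]
R2 → -1·R2
  [ 1  -3  -21/2  |  12 ]
  [ 0   1      0  |  -2 ]
  [ 0   0    3/2  |  -1 ]
R3 → 2/3·R3
  [ 1  -3  -21/2  |    12 ]
  [ 0   1      0  |    -2 ]
  [ 0   0      1  |  -2/3 ]
R1 → R1 + 21/2·R3
  [ 1  -3  0  |     5 ]
  [ 0   1  0  |    -2 ]
  [ 0   0  1  |  -2/3 ]
R1 → R1 + 3·R2
  [ 1  0  0  |    -1 ]
  [ 0  1  0  |    -2 ]
  [ 0  0  1  |  -2/3 ]
Reading off the last column: p = -1, q = -2, r = -2/3.

(-1, -2, -2/3)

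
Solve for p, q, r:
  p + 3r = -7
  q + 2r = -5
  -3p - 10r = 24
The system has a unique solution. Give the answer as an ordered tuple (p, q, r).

Form the augmented matrix and row-reduce:
  [  1  0    3  |  -7 ]
  [  0  1    2  |  -5 ]
  [ -3  0  -10  |  24 ]
R3 := R3 + 3·R1
  [ 1  0   3  |  -7 ]
  [ 0  1   2  |  -5 ]
  [ 0  0  -1  |   3 ]
R3 := -1·R3
  [ 1  0  3  |  -7 ]
  [ 0  1  2  |  -5 ]
  [ 0  0  1  |  -3 ]
R2 := R2 − 2·R3
  [ 1  0  3  |  -7 ]
  [ 0  1  0  |   1 ]
  [ 0  0  1  |  -3 ]
R1 := R1 − 3·R3
  [ 1  0  0  |   2 ]
  [ 0  1  0  |   1 ]
  [ 0  0  1  |  -3 ]
Reading off the last column: p = 2, q = 1, r = -3.

(2, 1, -3)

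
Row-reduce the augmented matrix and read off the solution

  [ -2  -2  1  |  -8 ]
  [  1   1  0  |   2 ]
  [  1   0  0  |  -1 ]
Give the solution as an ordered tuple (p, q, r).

(-1, 3, -4)

r1 := -1/2·r1
r2 := r2 − r1
r3 := r3 − r1
r2 <=> r3
r2 := -1·r2
r3 := 2·r3
r2 := r2 + 1/2·r3
r1 := r1 + 1/2·r3
r1 := r1 − r2
Reading off the last column: p = -1, q = 3, r = -4.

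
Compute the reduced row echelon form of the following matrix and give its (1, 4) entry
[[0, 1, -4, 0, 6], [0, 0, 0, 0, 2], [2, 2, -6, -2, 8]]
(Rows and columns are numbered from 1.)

-1

Swap R1 and R3.
  [ 2  2  -6  -2  8 ]
  [ 0  0   0   0  2 ]
  [ 0  1  -4   0  6 ]
Multiply R1 by 1/2.
  [ 1  1  -3  -1  4 ]
  [ 0  0   0   0  2 ]
  [ 0  1  -4   0  6 ]
Swap R2 and R3.
  [ 1  1  -3  -1  4 ]
  [ 0  1  -4   0  6 ]
  [ 0  0   0   0  2 ]
Multiply R3 by 1/2.
  [ 1  1  -3  -1  4 ]
  [ 0  1  -4   0  6 ]
  [ 0  0   0   0  1 ]
Subtract 6 times R3 from R2.
  [ 1  1  -3  -1  4 ]
  [ 0  1  -4   0  0 ]
  [ 0  0   0   0  1 ]
Subtract 4 times R3 from R1.
  [ 1  1  -3  -1  0 ]
  [ 0  1  -4   0  0 ]
  [ 0  0   0   0  1 ]
Subtract R2 from R1.
  [ 1  0   1  -1  0 ]
  [ 0  1  -4   0  0 ]
  [ 0  0   0   0  1 ]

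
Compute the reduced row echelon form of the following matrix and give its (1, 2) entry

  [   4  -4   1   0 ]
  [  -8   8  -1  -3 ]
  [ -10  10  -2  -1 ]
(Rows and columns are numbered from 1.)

-1

Multiply R1 by 1/4.
  [   1  -1  1/4   0 ]
  [  -8   8   -1  -3 ]
  [ -10  10   -2  -1 ]
Add 8 times R1 to R2.
  [   1  -1  1/4   0 ]
  [   0   0    1  -3 ]
  [ -10  10   -2  -1 ]
Add 10 times R1 to R3.
  [ 1  -1  1/4   0 ]
  [ 0   0    1  -3 ]
  [ 0   0  1/2  -1 ]
Subtract 1/2 times R2 from R3.
  [ 1  -1  1/4    0 ]
  [ 0   0    1   -3 ]
  [ 0   0    0  1/2 ]
Multiply R3 by 2.
  [ 1  -1  1/4   0 ]
  [ 0   0    1  -3 ]
  [ 0   0    0   1 ]
Add 3 times R3 to R2.
  [ 1  -1  1/4  0 ]
  [ 0   0    1  0 ]
  [ 0   0    0  1 ]
Subtract 1/4 times R2 from R1.
  [ 1  -1  0  0 ]
  [ 0   0  1  0 ]
  [ 0   0  0  1 ]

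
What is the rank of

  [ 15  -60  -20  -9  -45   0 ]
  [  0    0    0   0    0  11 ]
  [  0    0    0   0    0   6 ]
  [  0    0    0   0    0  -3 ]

rank = 2

ρ1 → 1/15·ρ1
  [ 1  -4  -4/3  -3/5  -3   0 ]
  [ 0   0     0     0   0  11 ]
  [ 0   0     0     0   0   6 ]
  [ 0   0     0     0   0  -3 ]
ρ2 → 1/11·ρ2
  [ 1  -4  -4/3  -3/5  -3   0 ]
  [ 0   0     0     0   0   1 ]
  [ 0   0     0     0   0   6 ]
  [ 0   0     0     0   0  -3 ]
ρ3 → ρ3 − 6·ρ2
  [ 1  -4  -4/3  -3/5  -3   0 ]
  [ 0   0     0     0   0   1 ]
  [ 0   0     0     0   0   0 ]
  [ 0   0     0     0   0  -3 ]
ρ4 → ρ4 + 3·ρ2
  [ 1  -4  -4/3  -3/5  -3  0 ]
  [ 0   0     0     0   0  1 ]
  [ 0   0     0     0   0  0 ]
  [ 0   0     0     0   0  0 ]
The reduced form has 2 nonzero rows.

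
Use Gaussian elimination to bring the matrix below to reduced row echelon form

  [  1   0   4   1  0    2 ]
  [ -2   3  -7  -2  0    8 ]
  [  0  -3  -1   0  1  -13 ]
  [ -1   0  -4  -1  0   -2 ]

[[1, 0, 4, 1, 0, 2], [0, 1, 1/3, 0, 0, 4], [0, 0, 0, 0, 1, -1], [0, 0, 0, 0, 0, 0]]

ρ2 -> ρ2 + 2·ρ1
  [  1   0   4   1  0    2 ]
  [  0   3   1   0  0   12 ]
  [  0  -3  -1   0  1  -13 ]
  [ -1   0  -4  -1  0   -2 ]
ρ4 -> ρ4 + ρ1
  [ 1   0   4  1  0    2 ]
  [ 0   3   1  0  0   12 ]
  [ 0  -3  -1  0  1  -13 ]
  [ 0   0   0  0  0    0 ]
ρ2 -> 1/3·ρ2
  [ 1   0    4  1  0    2 ]
  [ 0   1  1/3  0  0    4 ]
  [ 0  -3   -1  0  1  -13 ]
  [ 0   0    0  0  0    0 ]
ρ3 -> ρ3 + 3·ρ2
  [ 1  0    4  1  0   2 ]
  [ 0  1  1/3  0  0   4 ]
  [ 0  0    0  0  1  -1 ]
  [ 0  0    0  0  0   0 ]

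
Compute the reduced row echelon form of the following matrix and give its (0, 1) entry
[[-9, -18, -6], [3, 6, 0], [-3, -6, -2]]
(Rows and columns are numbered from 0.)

2

R1 → -1/9·R1
  [  1   2  2/3 ]
  [  3   6    0 ]
  [ -3  -6   -2 ]
R2 → R2 − 3·R1
  [  1   2  2/3 ]
  [  0   0   -2 ]
  [ -3  -6   -2 ]
R3 → R3 + 3·R1
  [ 1  2  2/3 ]
  [ 0  0   -2 ]
  [ 0  0    0 ]
R2 → -1/2·R2
  [ 1  2  2/3 ]
  [ 0  0    1 ]
  [ 0  0    0 ]
R1 → R1 − 2/3·R2
  [ 1  2  0 ]
  [ 0  0  1 ]
  [ 0  0  0 ]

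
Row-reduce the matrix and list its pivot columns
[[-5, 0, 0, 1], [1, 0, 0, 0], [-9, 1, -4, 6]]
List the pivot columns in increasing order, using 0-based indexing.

0, 1, 3

r1 → -1/5·r1
r2 → r2 − r1
r3 → r3 + 9·r1
r2 ↔ r3
r3 → 5·r3
r2 → r2 − 21/5·r3
r1 → r1 + 1/5·r3
Pivot columns are the columns containing a leading 1.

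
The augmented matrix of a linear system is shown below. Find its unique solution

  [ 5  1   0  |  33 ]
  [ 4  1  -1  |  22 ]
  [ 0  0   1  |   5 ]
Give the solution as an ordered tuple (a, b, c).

(6, 3, 5)

R1 ← 1/5·R1
  [ 1  1/5   0  |  33/5 ]
  [ 4    1  -1  |    22 ]
  [ 0    0   1  |     5 ]
R2 ← R2 − 4·R1
  [ 1  1/5   0  |   33/5 ]
  [ 0  1/5  -1  |  -22/5 ]
  [ 0    0   1  |      5 ]
R2 ← 5·R2
  [ 1  1/5   0  |  33/5 ]
  [ 0    1  -5  |   -22 ]
  [ 0    0   1  |     5 ]
R2 ← R2 + 5·R3
  [ 1  1/5  0  |  33/5 ]
  [ 0    1  0  |     3 ]
  [ 0    0  1  |     5 ]
R1 ← R1 − 1/5·R2
  [ 1  0  0  |  6 ]
  [ 0  1  0  |  3 ]
  [ 0  0  1  |  5 ]
Reading off the last column: a = 6, b = 3, c = 5.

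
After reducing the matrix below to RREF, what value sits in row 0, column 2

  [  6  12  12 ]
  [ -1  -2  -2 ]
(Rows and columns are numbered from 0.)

2

ρ1 ← 1/6·ρ1
ρ2 ← ρ2 + ρ1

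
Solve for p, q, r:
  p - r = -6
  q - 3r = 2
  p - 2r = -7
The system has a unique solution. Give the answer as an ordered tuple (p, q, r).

(-5, 5, 1)

Form the augmented matrix and row-reduce:
  [ 1  0  -1  |  -6 ]
  [ 0  1  -3  |   2 ]
  [ 1  0  -2  |  -7 ]
R3 := R3 − R1
  [ 1  0  -1  |  -6 ]
  [ 0  1  -3  |   2 ]
  [ 0  0  -1  |  -1 ]
R3 := -1·R3
  [ 1  0  -1  |  -6 ]
  [ 0  1  -3  |   2 ]
  [ 0  0   1  |   1 ]
R2 := R2 + 3·R3
  [ 1  0  -1  |  -6 ]
  [ 0  1   0  |   5 ]
  [ 0  0   1  |   1 ]
R1 := R1 + R3
  [ 1  0  0  |  -5 ]
  [ 0  1  0  |   5 ]
  [ 0  0  1  |   1 ]
Reading off the last column: p = -5, q = 5, r = 1.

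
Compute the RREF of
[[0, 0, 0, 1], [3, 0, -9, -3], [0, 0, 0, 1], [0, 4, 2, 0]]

Swap ρ1 and ρ2.
  [ 3  0  -9  -3 ]
  [ 0  0   0   1 ]
  [ 0  0   0   1 ]
  [ 0  4   2   0 ]
Multiply ρ1 by 1/3.
  [ 1  0  -3  -1 ]
  [ 0  0   0   1 ]
  [ 0  0   0   1 ]
  [ 0  4   2   0 ]
Swap ρ2 and ρ4.
  [ 1  0  -3  -1 ]
  [ 0  4   2   0 ]
  [ 0  0   0   1 ]
  [ 0  0   0   1 ]
Multiply ρ2 by 1/4.
  [ 1  0   -3  -1 ]
  [ 0  1  1/2   0 ]
  [ 0  0    0   1 ]
  [ 0  0    0   1 ]
Subtract ρ3 from ρ4.
  [ 1  0   -3  -1 ]
  [ 0  1  1/2   0 ]
  [ 0  0    0   1 ]
  [ 0  0    0   0 ]
Add ρ3 to ρ1.
  [ 1  0   -3  0 ]
  [ 0  1  1/2  0 ]
  [ 0  0    0  1 ]
  [ 0  0    0  0 ]

[[1, 0, -3, 0], [0, 1, 1/2, 0], [0, 0, 0, 1], [0, 0, 0, 0]]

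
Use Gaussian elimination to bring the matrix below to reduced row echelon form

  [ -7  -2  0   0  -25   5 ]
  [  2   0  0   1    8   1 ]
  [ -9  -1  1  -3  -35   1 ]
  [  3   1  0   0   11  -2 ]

r1 -> -1/7·r1
  [  1  2/7  0   0  25/7  -5/7 ]
  [  2    0  0   1     8     1 ]
  [ -9   -1  1  -3   -35     1 ]
  [  3    1  0   0    11    -2 ]
r2 -> r2 − 2·r1
  [  1   2/7  0   0  25/7  -5/7 ]
  [  0  -4/7  0   1   6/7  17/7 ]
  [ -9    -1  1  -3   -35     1 ]
  [  3     1  0   0    11    -2 ]
r3 -> r3 + 9·r1
  [ 1   2/7  0   0   25/7   -5/7 ]
  [ 0  -4/7  0   1    6/7   17/7 ]
  [ 0  11/7  1  -3  -20/7  -38/7 ]
  [ 3     1  0   0     11     -2 ]
r4 -> r4 − 3·r1
  [ 1   2/7  0   0   25/7   -5/7 ]
  [ 0  -4/7  0   1    6/7   17/7 ]
  [ 0  11/7  1  -3  -20/7  -38/7 ]
  [ 0   1/7  0   0    2/7    1/7 ]
r2 -> -7/4·r2
  [ 1   2/7  0     0   25/7   -5/7 ]
  [ 0     1  0  -7/4   -3/2  -17/4 ]
  [ 0  11/7  1    -3  -20/7  -38/7 ]
  [ 0   1/7  0     0    2/7    1/7 ]
r3 -> r3 − 11/7·r2
  [ 1  2/7  0     0  25/7   -5/7 ]
  [ 0    1  0  -7/4  -3/2  -17/4 ]
  [ 0    0  1  -1/4  -1/2    5/4 ]
  [ 0  1/7  0     0   2/7    1/7 ]
r4 -> r4 − 1/7·r2
  [ 1  2/7  0     0  25/7   -5/7 ]
  [ 0    1  0  -7/4  -3/2  -17/4 ]
  [ 0    0  1  -1/4  -1/2    5/4 ]
  [ 0    0  0   1/4   1/2    3/4 ]
r4 -> 4·r4
  [ 1  2/7  0     0  25/7   -5/7 ]
  [ 0    1  0  -7/4  -3/2  -17/4 ]
  [ 0    0  1  -1/4  -1/2    5/4 ]
  [ 0    0  0     1     2      3 ]
r3 -> r3 + 1/4·r4
  [ 1  2/7  0     0  25/7   -5/7 ]
  [ 0    1  0  -7/4  -3/2  -17/4 ]
  [ 0    0  1     0     0      2 ]
  [ 0    0  0     1     2      3 ]
r2 -> r2 + 7/4·r4
  [ 1  2/7  0  0  25/7  -5/7 ]
  [ 0    1  0  0     2     1 ]
  [ 0    0  1  0     0     2 ]
  [ 0    0  0  1     2     3 ]
r1 -> r1 − 2/7·r2
  [ 1  0  0  0  3  -1 ]
  [ 0  1  0  0  2   1 ]
  [ 0  0  1  0  0   2 ]
  [ 0  0  0  1  2   3 ]

[[1, 0, 0, 0, 3, -1], [0, 1, 0, 0, 2, 1], [0, 0, 1, 0, 0, 2], [0, 0, 0, 1, 2, 3]]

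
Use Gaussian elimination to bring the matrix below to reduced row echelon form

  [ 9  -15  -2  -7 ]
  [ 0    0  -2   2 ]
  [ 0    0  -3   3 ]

Multiply R1 by 1/9.
  [ 1  -5/3  -2/9  -7/9 ]
  [ 0     0    -2     2 ]
  [ 0     0    -3     3 ]
Multiply R2 by -1/2.
  [ 1  -5/3  -2/9  -7/9 ]
  [ 0     0     1    -1 ]
  [ 0     0    -3     3 ]
Add 3 times R2 to R3.
  [ 1  -5/3  -2/9  -7/9 ]
  [ 0     0     1    -1 ]
  [ 0     0     0     0 ]
Add 2/9 times R2 to R1.
  [ 1  -5/3  0  -1 ]
  [ 0     0  1  -1 ]
  [ 0     0  0   0 ]

[[1, -5/3, 0, -1], [0, 0, 1, -1], [0, 0, 0, 0]]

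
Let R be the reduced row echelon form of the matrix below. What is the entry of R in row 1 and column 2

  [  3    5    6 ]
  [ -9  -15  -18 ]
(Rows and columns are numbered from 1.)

r1 := 1/3·r1
  [  1  5/3    2 ]
  [ -9  -15  -18 ]
r2 := r2 + 9·r1
  [ 1  5/3  2 ]
  [ 0    0  0 ]

5/3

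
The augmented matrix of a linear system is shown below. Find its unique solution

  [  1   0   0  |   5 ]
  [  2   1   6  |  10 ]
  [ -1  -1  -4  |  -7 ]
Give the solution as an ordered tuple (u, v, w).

Subtract 2 times R1 from R2.
Add R1 to R3.
Add R2 to R3.
Multiply R3 by 1/2.
Subtract 6 times R3 from R2.
Reading off the last column: u = 5, v = 6, w = -1.

(5, 6, -1)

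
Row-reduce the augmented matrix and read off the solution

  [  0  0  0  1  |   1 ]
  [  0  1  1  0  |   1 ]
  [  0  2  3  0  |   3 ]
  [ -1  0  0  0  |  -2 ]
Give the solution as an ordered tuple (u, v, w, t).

Swap r1 and r4.
  [ -1  0  0  0  |  -2 ]
  [  0  1  1  0  |   1 ]
  [  0  2  3  0  |   3 ]
  [  0  0  0  1  |   1 ]
Multiply r1 by -1.
  [ 1  0  0  0  |  2 ]
  [ 0  1  1  0  |  1 ]
  [ 0  2  3  0  |  3 ]
  [ 0  0  0  1  |  1 ]
Subtract 2 times r2 from r3.
  [ 1  0  0  0  |  2 ]
  [ 0  1  1  0  |  1 ]
  [ 0  0  1  0  |  1 ]
  [ 0  0  0  1  |  1 ]
Subtract r3 from r2.
  [ 1  0  0  0  |  2 ]
  [ 0  1  0  0  |  0 ]
  [ 0  0  1  0  |  1 ]
  [ 0  0  0  1  |  1 ]
Reading off the last column: u = 2, v = 0, w = 1, t = 1.

(2, 0, 1, 1)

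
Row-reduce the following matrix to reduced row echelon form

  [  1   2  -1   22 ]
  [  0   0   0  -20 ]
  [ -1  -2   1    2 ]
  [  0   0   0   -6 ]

ρ3 -> ρ3 + ρ1
  [ 1  2  -1   22 ]
  [ 0  0   0  -20 ]
  [ 0  0   0   24 ]
  [ 0  0   0   -6 ]
ρ2 -> -1/20·ρ2
  [ 1  2  -1  22 ]
  [ 0  0   0   1 ]
  [ 0  0   0  24 ]
  [ 0  0   0  -6 ]
ρ3 -> ρ3 − 24·ρ2
  [ 1  2  -1  22 ]
  [ 0  0   0   1 ]
  [ 0  0   0   0 ]
  [ 0  0   0  -6 ]
ρ4 -> ρ4 + 6·ρ2
  [ 1  2  -1  22 ]
  [ 0  0   0   1 ]
  [ 0  0   0   0 ]
  [ 0  0   0   0 ]
ρ1 -> ρ1 − 22·ρ2
  [ 1  2  -1  0 ]
  [ 0  0   0  1 ]
  [ 0  0   0  0 ]
  [ 0  0   0  0 ]

[[1, 2, -1, 0], [0, 0, 0, 1], [0, 0, 0, 0], [0, 0, 0, 0]]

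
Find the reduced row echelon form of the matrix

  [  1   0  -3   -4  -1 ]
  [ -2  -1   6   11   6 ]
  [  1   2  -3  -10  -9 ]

[[1, 0, -3, -4, -1], [0, 1, 0, -3, -4], [0, 0, 0, 0, 0]]

r2 → r2 + 2·r1
  [ 1   0  -3   -4  -1 ]
  [ 0  -1   0    3   4 ]
  [ 1   2  -3  -10  -9 ]
r3 → r3 − r1
  [ 1   0  -3  -4  -1 ]
  [ 0  -1   0   3   4 ]
  [ 0   2   0  -6  -8 ]
r2 → -1·r2
  [ 1  0  -3  -4  -1 ]
  [ 0  1   0  -3  -4 ]
  [ 0  2   0  -6  -8 ]
r3 → r3 − 2·r2
  [ 1  0  -3  -4  -1 ]
  [ 0  1   0  -3  -4 ]
  [ 0  0   0   0   0 ]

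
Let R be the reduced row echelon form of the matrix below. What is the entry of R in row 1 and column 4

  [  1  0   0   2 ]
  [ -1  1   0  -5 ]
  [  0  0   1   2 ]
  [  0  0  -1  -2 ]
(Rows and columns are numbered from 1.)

Add r1 to r2.
  [ 1  0   0   2 ]
  [ 0  1   0  -3 ]
  [ 0  0   1   2 ]
  [ 0  0  -1  -2 ]
Add r3 to r4.
  [ 1  0  0   2 ]
  [ 0  1  0  -3 ]
  [ 0  0  1   2 ]
  [ 0  0  0   0 ]

2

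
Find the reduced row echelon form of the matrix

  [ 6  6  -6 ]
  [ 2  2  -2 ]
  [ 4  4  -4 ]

ρ1 ← 1/6·ρ1
ρ2 ← ρ2 − 2·ρ1
ρ3 ← ρ3 − 4·ρ1

[[1, 1, -1], [0, 0, 0], [0, 0, 0]]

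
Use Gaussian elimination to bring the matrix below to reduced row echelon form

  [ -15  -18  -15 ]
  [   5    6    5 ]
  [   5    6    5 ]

[[1, 6/5, 1], [0, 0, 0], [0, 0, 0]]

R1 → -1/15·R1
  [ 1  6/5  1 ]
  [ 5    6  5 ]
  [ 5    6  5 ]
R2 → R2 − 5·R1
  [ 1  6/5  1 ]
  [ 0    0  0 ]
  [ 5    6  5 ]
R3 → R3 − 5·R1
  [ 1  6/5  1 ]
  [ 0    0  0 ]
  [ 0    0  0 ]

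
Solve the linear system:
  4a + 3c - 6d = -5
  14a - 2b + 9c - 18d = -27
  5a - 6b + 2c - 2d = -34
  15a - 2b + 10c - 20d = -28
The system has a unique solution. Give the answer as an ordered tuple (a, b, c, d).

Form the augmented matrix and row-reduce:
  [  4   0   3   -6  |   -5 ]
  [ 14  -2   9  -18  |  -27 ]
  [  5  -6   2   -2  |  -34 ]
  [ 15  -2  10  -20  |  -28 ]
R1 ← 1/4·R1
  [  1   0  3/4  -3/2  |  -5/4 ]
  [ 14  -2    9   -18  |   -27 ]
  [  5  -6    2    -2  |   -34 ]
  [ 15  -2   10   -20  |   -28 ]
R2 ← R2 − 14·R1
  [  1   0   3/4  -3/2  |   -5/4 ]
  [  0  -2  -3/2     3  |  -19/2 ]
  [  5  -6     2    -2  |    -34 ]
  [ 15  -2    10   -20  |    -28 ]
R3 ← R3 − 5·R1
  [  1   0   3/4  -3/2  |    -5/4 ]
  [  0  -2  -3/2     3  |   -19/2 ]
  [  0  -6  -7/4  11/2  |  -111/4 ]
  [ 15  -2    10   -20  |     -28 ]
R4 ← R4 − 15·R1
  [ 1   0   3/4  -3/2  |    -5/4 ]
  [ 0  -2  -3/2     3  |   -19/2 ]
  [ 0  -6  -7/4  11/2  |  -111/4 ]
  [ 0  -2  -5/4   5/2  |   -37/4 ]
R2 ← -1/2·R2
  [ 1   0   3/4  -3/2  |    -5/4 ]
  [ 0   1   3/4  -3/2  |    19/4 ]
  [ 0  -6  -7/4  11/2  |  -111/4 ]
  [ 0  -2  -5/4   5/2  |   -37/4 ]
R3 ← R3 + 6·R2
  [ 1   0   3/4  -3/2  |   -5/4 ]
  [ 0   1   3/4  -3/2  |   19/4 ]
  [ 0   0  11/4  -7/2  |    3/4 ]
  [ 0  -2  -5/4   5/2  |  -37/4 ]
R4 ← R4 + 2·R2
  [ 1  0   3/4  -3/2  |  -5/4 ]
  [ 0  1   3/4  -3/2  |  19/4 ]
  [ 0  0  11/4  -7/2  |   3/4 ]
  [ 0  0   1/4  -1/2  |   1/4 ]
R3 ← 4/11·R3
  [ 1  0  3/4    -3/2  |  -5/4 ]
  [ 0  1  3/4    -3/2  |  19/4 ]
  [ 0  0    1  -14/11  |  3/11 ]
  [ 0  0  1/4    -1/2  |   1/4 ]
R4 ← R4 − 1/4·R3
  [ 1  0  3/4    -3/2  |  -5/4 ]
  [ 0  1  3/4    -3/2  |  19/4 ]
  [ 0  0    1  -14/11  |  3/11 ]
  [ 0  0    0   -2/11  |  2/11 ]
R4 ← -11/2·R4
  [ 1  0  3/4    -3/2  |  -5/4 ]
  [ 0  1  3/4    -3/2  |  19/4 ]
  [ 0  0    1  -14/11  |  3/11 ]
  [ 0  0    0       1  |    -1 ]
R3 ← R3 + 14/11·R4
  [ 1  0  3/4  -3/2  |  -5/4 ]
  [ 0  1  3/4  -3/2  |  19/4 ]
  [ 0  0    1     0  |    -1 ]
  [ 0  0    0     1  |    -1 ]
R2 ← R2 + 3/2·R4
  [ 1  0  3/4  -3/2  |  -5/4 ]
  [ 0  1  3/4     0  |  13/4 ]
  [ 0  0    1     0  |    -1 ]
  [ 0  0    0     1  |    -1 ]
R1 ← R1 + 3/2·R4
  [ 1  0  3/4  0  |  -11/4 ]
  [ 0  1  3/4  0  |   13/4 ]
  [ 0  0    1  0  |     -1 ]
  [ 0  0    0  1  |     -1 ]
R2 ← R2 − 3/4·R3
  [ 1  0  3/4  0  |  -11/4 ]
  [ 0  1    0  0  |      4 ]
  [ 0  0    1  0  |     -1 ]
  [ 0  0    0  1  |     -1 ]
R1 ← R1 − 3/4·R3
  [ 1  0  0  0  |  -2 ]
  [ 0  1  0  0  |   4 ]
  [ 0  0  1  0  |  -1 ]
  [ 0  0  0  1  |  -1 ]
Reading off the last column: a = -2, b = 4, c = -1, d = -1.

(-2, 4, -1, -1)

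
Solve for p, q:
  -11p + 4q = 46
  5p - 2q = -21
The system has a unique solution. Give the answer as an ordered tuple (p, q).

Form the augmented matrix and row-reduce:
  [ -11   4  |   46 ]
  [   5  -2  |  -21 ]
R1 := -1/11·R1
  [ 1  -4/11  |  -46/11 ]
  [ 5     -2  |     -21 ]
R2 := R2 − 5·R1
  [ 1  -4/11  |  -46/11 ]
  [ 0  -2/11  |   -1/11 ]
R2 := -11/2·R2
  [ 1  -4/11  |  -46/11 ]
  [ 0      1  |     1/2 ]
R1 := R1 + 4/11·R2
  [ 1  0  |   -4 ]
  [ 0  1  |  1/2 ]
Reading off the last column: p = -4, q = 1/2.

(-4, 1/2)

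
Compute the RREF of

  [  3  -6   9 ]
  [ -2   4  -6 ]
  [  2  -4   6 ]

[[1, -2, 3], [0, 0, 0], [0, 0, 0]]

R1 -> 1/3·R1
R2 -> R2 + 2·R1
R3 -> R3 − 2·R1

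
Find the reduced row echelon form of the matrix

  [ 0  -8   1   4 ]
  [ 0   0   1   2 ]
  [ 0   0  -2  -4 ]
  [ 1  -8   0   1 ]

[[1, 0, 0, -1], [0, 1, 0, -1/4], [0, 0, 1, 2], [0, 0, 0, 0]]

R1 <-> R4
R2 <-> R4
R2 := -1/8·R2
R3 := -1/2·R3
R4 := R4 − R3
R2 := R2 + 1/8·R3
R1 := R1 + 8·R2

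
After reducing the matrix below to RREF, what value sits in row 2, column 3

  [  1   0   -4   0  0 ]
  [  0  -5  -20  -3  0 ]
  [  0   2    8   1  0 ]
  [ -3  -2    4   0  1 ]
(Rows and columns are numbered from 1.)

Add 3 times R1 to R4.
  [ 1   0   -4   0  0 ]
  [ 0  -5  -20  -3  0 ]
  [ 0   2    8   1  0 ]
  [ 0  -2   -8   0  1 ]
Multiply R2 by -1/5.
  [ 1   0  -4    0  0 ]
  [ 0   1   4  3/5  0 ]
  [ 0   2   8    1  0 ]
  [ 0  -2  -8    0  1 ]
Subtract 2 times R2 from R3.
  [ 1   0  -4     0  0 ]
  [ 0   1   4   3/5  0 ]
  [ 0   0   0  -1/5  0 ]
  [ 0  -2  -8     0  1 ]
Add 2 times R2 to R4.
  [ 1  0  -4     0  0 ]
  [ 0  1   4   3/5  0 ]
  [ 0  0   0  -1/5  0 ]
  [ 0  0   0   6/5  1 ]
Multiply R3 by -5.
  [ 1  0  -4    0  0 ]
  [ 0  1   4  3/5  0 ]
  [ 0  0   0    1  0 ]
  [ 0  0   0  6/5  1 ]
Subtract 6/5 times R3 from R4.
  [ 1  0  -4    0  0 ]
  [ 0  1   4  3/5  0 ]
  [ 0  0   0    1  0 ]
  [ 0  0   0    0  1 ]
Subtract 3/5 times R3 from R2.
  [ 1  0  -4  0  0 ]
  [ 0  1   4  0  0 ]
  [ 0  0   0  1  0 ]
  [ 0  0   0  0  1 ]

4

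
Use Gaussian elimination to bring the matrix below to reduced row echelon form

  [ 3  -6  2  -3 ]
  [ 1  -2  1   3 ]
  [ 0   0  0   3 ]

ρ1 -> 1/3·ρ1
  [ 1  -2  2/3  -1 ]
  [ 1  -2    1   3 ]
  [ 0   0    0   3 ]
ρ2 -> ρ2 − ρ1
  [ 1  -2  2/3  -1 ]
  [ 0   0  1/3   4 ]
  [ 0   0    0   3 ]
ρ2 -> 3·ρ2
  [ 1  -2  2/3  -1 ]
  [ 0   0    1  12 ]
  [ 0   0    0   3 ]
ρ3 -> 1/3·ρ3
  [ 1  -2  2/3  -1 ]
  [ 0   0    1  12 ]
  [ 0   0    0   1 ]
ρ2 -> ρ2 − 12·ρ3
  [ 1  -2  2/3  -1 ]
  [ 0   0    1   0 ]
  [ 0   0    0   1 ]
ρ1 -> ρ1 + ρ3
  [ 1  -2  2/3  0 ]
  [ 0   0    1  0 ]
  [ 0   0    0  1 ]
ρ1 -> ρ1 − 2/3·ρ2
  [ 1  -2  0  0 ]
  [ 0   0  1  0 ]
  [ 0   0  0  1 ]

[[1, -2, 0, 0], [0, 0, 1, 0], [0, 0, 0, 1]]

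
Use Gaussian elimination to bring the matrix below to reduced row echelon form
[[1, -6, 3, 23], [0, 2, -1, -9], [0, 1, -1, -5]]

[[1, 0, 0, -4], [0, 1, 0, -4], [0, 0, 1, 1]]

R2 := 1/2·R2
R3 := R3 − R2
R3 := -2·R3
R2 := R2 + 1/2·R3
R1 := R1 − 3·R3
R1 := R1 + 6·R2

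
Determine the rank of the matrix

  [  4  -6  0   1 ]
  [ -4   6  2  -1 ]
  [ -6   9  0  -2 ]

rank = 3

R1 ← 1/4·R1
  [  1  -3/2  0  1/4 ]
  [ -4     6  2   -1 ]
  [ -6     9  0   -2 ]
R2 ← R2 + 4·R1
  [  1  -3/2  0  1/4 ]
  [  0     0  2    0 ]
  [ -6     9  0   -2 ]
R3 ← R3 + 6·R1
  [ 1  -3/2  0   1/4 ]
  [ 0     0  2     0 ]
  [ 0     0  0  -1/2 ]
R2 ← 1/2·R2
  [ 1  -3/2  0   1/4 ]
  [ 0     0  1     0 ]
  [ 0     0  0  -1/2 ]
R3 ← -2·R3
  [ 1  -3/2  0  1/4 ]
  [ 0     0  1    0 ]
  [ 0     0  0    1 ]
R1 ← R1 − 1/4·R3
  [ 1  -3/2  0  0 ]
  [ 0     0  1  0 ]
  [ 0     0  0  1 ]
The reduced form has 3 nonzero rows.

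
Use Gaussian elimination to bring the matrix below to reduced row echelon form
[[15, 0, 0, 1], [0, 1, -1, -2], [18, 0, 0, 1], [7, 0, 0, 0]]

[[1, 0, 0, 0], [0, 1, -1, 0], [0, 0, 0, 1], [0, 0, 0, 0]]

Multiply R1 by 1/15.
  [  1  0   0  1/15 ]
  [  0  1  -1    -2 ]
  [ 18  0   0     1 ]
  [  7  0   0     0 ]
Subtract 18 times R1 from R3.
  [ 1  0   0  1/15 ]
  [ 0  1  -1    -2 ]
  [ 0  0   0  -1/5 ]
  [ 7  0   0     0 ]
Subtract 7 times R1 from R4.
  [ 1  0   0   1/15 ]
  [ 0  1  -1     -2 ]
  [ 0  0   0   -1/5 ]
  [ 0  0   0  -7/15 ]
Multiply R3 by -5.
  [ 1  0   0   1/15 ]
  [ 0  1  -1     -2 ]
  [ 0  0   0      1 ]
  [ 0  0   0  -7/15 ]
Add 7/15 times R3 to R4.
  [ 1  0   0  1/15 ]
  [ 0  1  -1    -2 ]
  [ 0  0   0     1 ]
  [ 0  0   0     0 ]
Add 2 times R3 to R2.
  [ 1  0   0  1/15 ]
  [ 0  1  -1     0 ]
  [ 0  0   0     1 ]
  [ 0  0   0     0 ]
Subtract 1/15 times R3 from R1.
  [ 1  0   0  0 ]
  [ 0  1  -1  0 ]
  [ 0  0   0  1 ]
  [ 0  0   0  0 ]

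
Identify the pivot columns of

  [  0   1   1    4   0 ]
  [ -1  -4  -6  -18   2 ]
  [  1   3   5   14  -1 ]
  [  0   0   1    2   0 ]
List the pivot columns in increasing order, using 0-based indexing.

0, 1, 2, 4

r1 <=> r2
  [ -1  -4  -6  -18   2 ]
  [  0   1   1    4   0 ]
  [  1   3   5   14  -1 ]
  [  0   0   1    2   0 ]
r1 → -1·r1
  [ 1  4  6  18  -2 ]
  [ 0  1  1   4   0 ]
  [ 1  3  5  14  -1 ]
  [ 0  0  1   2   0 ]
r3 → r3 − r1
  [ 1   4   6  18  -2 ]
  [ 0   1   1   4   0 ]
  [ 0  -1  -1  -4   1 ]
  [ 0   0   1   2   0 ]
r3 → r3 + r2
  [ 1  4  6  18  -2 ]
  [ 0  1  1   4   0 ]
  [ 0  0  0   0   1 ]
  [ 0  0  1   2   0 ]
r3 <=> r4
  [ 1  4  6  18  -2 ]
  [ 0  1  1   4   0 ]
  [ 0  0  1   2   0 ]
  [ 0  0  0   0   1 ]
r1 → r1 + 2·r4
  [ 1  4  6  18  0 ]
  [ 0  1  1   4  0 ]
  [ 0  0  1   2  0 ]
  [ 0  0  0   0  1 ]
r2 → r2 − r3
  [ 1  4  6  18  0 ]
  [ 0  1  0   2  0 ]
  [ 0  0  1   2  0 ]
  [ 0  0  0   0  1 ]
r1 → r1 − 6·r3
  [ 1  4  0  6  0 ]
  [ 0  1  0  2  0 ]
  [ 0  0  1  2  0 ]
  [ 0  0  0  0  1 ]
r1 → r1 − 4·r2
  [ 1  0  0  -2  0 ]
  [ 0  1  0   2  0 ]
  [ 0  0  1   2  0 ]
  [ 0  0  0   0  1 ]
Pivot columns are the columns containing a leading 1.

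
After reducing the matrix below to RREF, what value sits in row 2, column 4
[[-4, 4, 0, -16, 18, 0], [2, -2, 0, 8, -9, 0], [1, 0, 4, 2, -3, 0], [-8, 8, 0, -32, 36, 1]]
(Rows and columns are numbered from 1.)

ρ1 := -1/4·ρ1
  [  1  -1  0    4  -9/2  0 ]
  [  2  -2  0    8    -9  0 ]
  [  1   0  4    2    -3  0 ]
  [ -8   8  0  -32    36  1 ]
ρ2 := ρ2 − 2·ρ1
  [  1  -1  0    4  -9/2  0 ]
  [  0   0  0    0     0  0 ]
  [  1   0  4    2    -3  0 ]
  [ -8   8  0  -32    36  1 ]
ρ3 := ρ3 − ρ1
  [  1  -1  0    4  -9/2  0 ]
  [  0   0  0    0     0  0 ]
  [  0   1  4   -2   3/2  0 ]
  [ -8   8  0  -32    36  1 ]
ρ4 := ρ4 + 8·ρ1
  [ 1  -1  0   4  -9/2  0 ]
  [ 0   0  0   0     0  0 ]
  [ 0   1  4  -2   3/2  0 ]
  [ 0   0  0   0     0  1 ]
ρ2 <-> ρ3
  [ 1  -1  0   4  -9/2  0 ]
  [ 0   1  4  -2   3/2  0 ]
  [ 0   0  0   0     0  0 ]
  [ 0   0  0   0     0  1 ]
ρ3 <-> ρ4
  [ 1  -1  0   4  -9/2  0 ]
  [ 0   1  4  -2   3/2  0 ]
  [ 0   0  0   0     0  1 ]
  [ 0   0  0   0     0  0 ]
ρ1 := ρ1 + ρ2
  [ 1  0  4   2   -3  0 ]
  [ 0  1  4  -2  3/2  0 ]
  [ 0  0  0   0    0  1 ]
  [ 0  0  0   0    0  0 ]

-2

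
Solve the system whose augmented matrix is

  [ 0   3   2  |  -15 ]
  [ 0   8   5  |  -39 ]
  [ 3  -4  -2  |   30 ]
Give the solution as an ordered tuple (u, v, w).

Swap ρ1 and ρ3.
  [ 3  -4  -2  |   30 ]
  [ 0   8   5  |  -39 ]
  [ 0   3   2  |  -15 ]
Multiply ρ1 by 1/3.
  [ 1  -4/3  -2/3  |   10 ]
  [ 0     8     5  |  -39 ]
  [ 0     3     2  |  -15 ]
Multiply ρ2 by 1/8.
  [ 1  -4/3  -2/3  |     10 ]
  [ 0     1   5/8  |  -39/8 ]
  [ 0     3     2  |    -15 ]
Subtract 3 times ρ2 from ρ3.
  [ 1  -4/3  -2/3  |     10 ]
  [ 0     1   5/8  |  -39/8 ]
  [ 0     0   1/8  |   -3/8 ]
Multiply ρ3 by 8.
  [ 1  -4/3  -2/3  |     10 ]
  [ 0     1   5/8  |  -39/8 ]
  [ 0     0     1  |     -3 ]
Subtract 5/8 times ρ3 from ρ2.
  [ 1  -4/3  -2/3  |  10 ]
  [ 0     1     0  |  -3 ]
  [ 0     0     1  |  -3 ]
Add 2/3 times ρ3 to ρ1.
  [ 1  -4/3  0  |   8 ]
  [ 0     1  0  |  -3 ]
  [ 0     0  1  |  -3 ]
Add 4/3 times ρ2 to ρ1.
  [ 1  0  0  |   4 ]
  [ 0  1  0  |  -3 ]
  [ 0  0  1  |  -3 ]
Reading off the last column: u = 4, v = -3, w = -3.

(4, -3, -3)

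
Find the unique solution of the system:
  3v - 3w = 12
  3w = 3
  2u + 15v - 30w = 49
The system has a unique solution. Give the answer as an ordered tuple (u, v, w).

(2, 5, 1)

Form the augmented matrix and row-reduce:
  [ 0   3   -3  |  12 ]
  [ 0   0    3  |   3 ]
  [ 2  15  -30  |  49 ]
r1 <=> r3
  [ 2  15  -30  |  49 ]
  [ 0   0    3  |   3 ]
  [ 0   3   -3  |  12 ]
r1 := 1/2·r1
  [ 1  15/2  -15  |  49/2 ]
  [ 0     0    3  |     3 ]
  [ 0     3   -3  |    12 ]
r2 <=> r3
  [ 1  15/2  -15  |  49/2 ]
  [ 0     3   -3  |    12 ]
  [ 0     0    3  |     3 ]
r2 := 1/3·r2
  [ 1  15/2  -15  |  49/2 ]
  [ 0     1   -1  |     4 ]
  [ 0     0    3  |     3 ]
r3 := 1/3·r3
  [ 1  15/2  -15  |  49/2 ]
  [ 0     1   -1  |     4 ]
  [ 0     0    1  |     1 ]
r2 := r2 + r3
  [ 1  15/2  -15  |  49/2 ]
  [ 0     1    0  |     5 ]
  [ 0     0    1  |     1 ]
r1 := r1 + 15·r3
  [ 1  15/2  0  |  79/2 ]
  [ 0     1  0  |     5 ]
  [ 0     0  1  |     1 ]
r1 := r1 − 15/2·r2
  [ 1  0  0  |  2 ]
  [ 0  1  0  |  5 ]
  [ 0  0  1  |  1 ]
Reading off the last column: u = 2, v = 5, w = 1.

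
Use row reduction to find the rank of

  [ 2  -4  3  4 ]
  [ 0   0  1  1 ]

R1 ← 1/2·R1
  [ 1  -2  3/2  2 ]
  [ 0   0    1  1 ]
R1 ← R1 − 3/2·R2
  [ 1  -2  0  1/2 ]
  [ 0   0  1    1 ]
The reduced form has 2 nonzero rows.

rank = 2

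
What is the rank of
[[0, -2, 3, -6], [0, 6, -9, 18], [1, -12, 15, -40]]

rank = 2

r1 <-> r3
  [ 1  -12  15  -40 ]
  [ 0    6  -9   18 ]
  [ 0   -2   3   -6 ]
r2 := 1/6·r2
  [ 1  -12    15  -40 ]
  [ 0    1  -3/2    3 ]
  [ 0   -2     3   -6 ]
r3 := r3 + 2·r2
  [ 1  -12    15  -40 ]
  [ 0    1  -3/2    3 ]
  [ 0    0     0    0 ]
r1 := r1 + 12·r2
  [ 1  0    -3  -4 ]
  [ 0  1  -3/2   3 ]
  [ 0  0     0   0 ]
The reduced form has 2 nonzero rows.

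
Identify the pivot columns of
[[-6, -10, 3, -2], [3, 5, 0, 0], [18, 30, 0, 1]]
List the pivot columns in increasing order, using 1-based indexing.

1, 3, 4

R1 -> -1/6·R1
  [  1  5/3  -1/2  1/3 ]
  [  3    5     0    0 ]
  [ 18   30     0    1 ]
R2 -> R2 − 3·R1
  [  1  5/3  -1/2  1/3 ]
  [  0    0   3/2   -1 ]
  [ 18   30     0    1 ]
R3 -> R3 − 18·R1
  [ 1  5/3  -1/2  1/3 ]
  [ 0    0   3/2   -1 ]
  [ 0    0     9   -5 ]
R2 -> 2/3·R2
  [ 1  5/3  -1/2   1/3 ]
  [ 0    0     1  -2/3 ]
  [ 0    0     9    -5 ]
R3 -> R3 − 9·R2
  [ 1  5/3  -1/2   1/3 ]
  [ 0    0     1  -2/3 ]
  [ 0    0     0     1 ]
R2 -> R2 + 2/3·R3
  [ 1  5/3  -1/2  1/3 ]
  [ 0    0     1    0 ]
  [ 0    0     0    1 ]
R1 -> R1 − 1/3·R3
  [ 1  5/3  -1/2  0 ]
  [ 0    0     1  0 ]
  [ 0    0     0  1 ]
R1 -> R1 + 1/2·R2
  [ 1  5/3  0  0 ]
  [ 0    0  1  0 ]
  [ 0    0  0  1 ]
Pivot columns are the columns containing a leading 1.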